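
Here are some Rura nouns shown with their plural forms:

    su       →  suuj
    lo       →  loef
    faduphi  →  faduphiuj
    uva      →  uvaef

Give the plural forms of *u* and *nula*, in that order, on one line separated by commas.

uuj, nulaef

The suffix is conditioned by the last vowel: -uj when the last vowel of the stem is a high vowel (*su*, *faduphi*); -ef when the last vowel of the stem is a non-high vowel (*lo*, *uva*).
The last vowel of *u* is /u/, which is a high vowel, so the suffix is -uj, giving *uuj*.
Since the last vowel of *nula* is /a/ (a non-high vowel), it takes -ef, giving *nulaef*.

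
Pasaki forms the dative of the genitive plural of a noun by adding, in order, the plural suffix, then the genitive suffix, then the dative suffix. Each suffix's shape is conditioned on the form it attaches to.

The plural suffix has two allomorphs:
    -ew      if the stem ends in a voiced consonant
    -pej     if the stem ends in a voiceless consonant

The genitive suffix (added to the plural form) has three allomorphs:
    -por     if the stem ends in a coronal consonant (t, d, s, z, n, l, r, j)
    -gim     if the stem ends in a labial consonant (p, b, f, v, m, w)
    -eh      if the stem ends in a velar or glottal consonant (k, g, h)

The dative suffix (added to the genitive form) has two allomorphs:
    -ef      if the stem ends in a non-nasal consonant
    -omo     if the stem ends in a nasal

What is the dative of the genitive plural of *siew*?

The final consonant of *siew* is /w/, which is voiced, so the plural suffix is -ew, giving *siewew*.
Since the final consonant of the plural form *siewew* is /w/ (labial), it takes -gim, giving *siewewgim*.
The final consonant of the genitive form *siewewgim* is /m/, which is a nasal, so the dative suffix is -omo, giving *siewewgimomo*.

siewewgimomo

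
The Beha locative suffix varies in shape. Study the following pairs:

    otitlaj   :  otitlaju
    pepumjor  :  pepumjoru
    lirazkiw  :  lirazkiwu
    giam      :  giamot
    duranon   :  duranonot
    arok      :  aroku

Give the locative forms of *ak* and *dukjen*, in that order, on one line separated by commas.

aku, dukjenot

Looking at the final consonant of each stem: -ot when the stem ends in a nasal (*giam*, *duranon*); -u when the stem ends in a non-nasal consonant (*otitlaj*, *pepumjor*, *lirazkiw*, *arok*).
*ak* — final consonant /k/ (non-nasal) → -u → *aku*.
Since the final consonant of *dukjen* is /n/ (a nasal), it takes -ot, giving *dukjenot*.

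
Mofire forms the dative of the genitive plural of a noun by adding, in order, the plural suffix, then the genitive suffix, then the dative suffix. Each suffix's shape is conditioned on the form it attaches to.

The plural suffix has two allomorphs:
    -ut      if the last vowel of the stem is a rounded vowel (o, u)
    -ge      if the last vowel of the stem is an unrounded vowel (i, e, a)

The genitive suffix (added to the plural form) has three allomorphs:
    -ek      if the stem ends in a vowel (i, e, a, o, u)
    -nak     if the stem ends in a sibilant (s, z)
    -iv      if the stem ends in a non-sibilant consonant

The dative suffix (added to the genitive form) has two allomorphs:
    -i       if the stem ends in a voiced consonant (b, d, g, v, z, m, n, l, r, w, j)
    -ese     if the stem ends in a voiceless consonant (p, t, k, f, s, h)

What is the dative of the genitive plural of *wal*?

walgeekese

*wal*: last vowel = /a/, an unrounded vowel → -ge → *walge*.
The final sound of the plural form *walge* is /e/, which is a vowel, so the genitive suffix is -ek, giving *walgeek*.
The final consonant of the genitive form *walgeek* is /k/, which is voiceless, so the dative suffix is -ese, giving *walgeekese*.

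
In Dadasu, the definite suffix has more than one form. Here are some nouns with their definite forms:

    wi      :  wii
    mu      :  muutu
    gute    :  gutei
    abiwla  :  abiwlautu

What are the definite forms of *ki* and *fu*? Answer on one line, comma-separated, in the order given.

Looking at the last vowel of each stem: -i when the last vowel of the stem is a front vowel (*wi*, *gute*); -utu when the last vowel of the stem is a back vowel (*mu*, *abiwla*).
*ki*: last vowel = /i/, a front vowel → -i → *kii*.
*fu* — last vowel /u/ (a back vowel) → -utu → *fuutu*.

kii, fuutu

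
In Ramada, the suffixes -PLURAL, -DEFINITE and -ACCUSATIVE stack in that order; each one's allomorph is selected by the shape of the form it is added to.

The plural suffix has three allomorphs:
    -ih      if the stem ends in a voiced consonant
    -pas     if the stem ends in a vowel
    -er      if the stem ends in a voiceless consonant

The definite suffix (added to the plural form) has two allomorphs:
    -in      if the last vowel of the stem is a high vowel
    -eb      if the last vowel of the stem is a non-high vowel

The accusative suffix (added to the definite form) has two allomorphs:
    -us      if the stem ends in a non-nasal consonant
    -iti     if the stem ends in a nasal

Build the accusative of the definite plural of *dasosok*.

dasosokerebus

The final sound of *dasosok* is /k/, which is a voiceless consonant, so the plural suffix is -er, giving *dasosoker*.
The plural form *dasosoker*: last vowel = /e/, a non-high vowel → -eb → *dasosokereb*.
The final consonant of the definite form *dasosokereb* is /b/, which is non-nasal, so the accusative suffix is -us, giving *dasosokerebus*.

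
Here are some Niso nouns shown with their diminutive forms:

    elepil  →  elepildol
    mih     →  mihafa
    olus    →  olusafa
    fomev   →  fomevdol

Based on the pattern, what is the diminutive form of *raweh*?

rawehafa

Looking at the final consonant of each stem: -afa when the stem ends in a voiceless consonant (*mih*, *olus*); -dol when the stem ends in a voiced consonant (*elepil*, *fomev*).
The final consonant of *raweh* is /h/, which is voiceless, so the suffix is -afa, giving *rawehafa*.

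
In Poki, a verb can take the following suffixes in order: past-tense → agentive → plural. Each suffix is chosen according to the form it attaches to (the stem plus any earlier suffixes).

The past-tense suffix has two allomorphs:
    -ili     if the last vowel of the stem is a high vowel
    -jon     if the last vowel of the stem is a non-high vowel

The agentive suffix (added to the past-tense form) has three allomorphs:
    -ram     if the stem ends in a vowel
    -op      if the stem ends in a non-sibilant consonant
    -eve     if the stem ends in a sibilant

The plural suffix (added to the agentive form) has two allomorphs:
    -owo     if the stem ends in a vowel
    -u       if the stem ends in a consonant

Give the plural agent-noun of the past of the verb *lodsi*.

lodsiiliramu

*lodsi*: last vowel = /i/, a high vowel → -ili → *lodsiili*.
The final sound of the past-tense form *lodsiili* is /i/, which is a vowel, so the agentive suffix is -ram, giving *lodsiiliram*.
The final sound of the agentive form *lodsiiliram* is /m/, which is a consonant, so the plural suffix is -u, giving *lodsiiliramu*.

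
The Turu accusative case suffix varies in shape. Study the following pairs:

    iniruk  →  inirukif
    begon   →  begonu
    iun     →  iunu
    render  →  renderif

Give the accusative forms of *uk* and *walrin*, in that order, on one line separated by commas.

ukif, walrinu

Looking at the final consonant of each stem: -u when the stem ends in a nasal (*begon*, *iun*); -if when the stem ends in a non-nasal consonant (*iniruk*, *render*).
*uk* — final consonant /k/ (non-nasal) → -if → *ukif*.
Since the final consonant of *walrin* is /n/ (a nasal), it takes -u, giving *walrinu*.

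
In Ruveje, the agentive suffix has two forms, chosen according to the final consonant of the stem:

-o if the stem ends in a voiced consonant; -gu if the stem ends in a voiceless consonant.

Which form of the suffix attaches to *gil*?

Since the final consonant of *gil* is /l/ (voiced), it takes -o.

-o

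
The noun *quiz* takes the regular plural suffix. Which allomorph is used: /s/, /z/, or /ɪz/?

/ɪz/

The stem *quiz* ends in a sibilant (/s, z, ʃ, ʒ, tʃ, dʒ/).
The plural suffix surfaces as /ɪz/ after sibilants, /s/ after other voiceless consonants, and /z/ after other voiced sounds.
So the plural -s on *quiz* is pronounced /ɪz/.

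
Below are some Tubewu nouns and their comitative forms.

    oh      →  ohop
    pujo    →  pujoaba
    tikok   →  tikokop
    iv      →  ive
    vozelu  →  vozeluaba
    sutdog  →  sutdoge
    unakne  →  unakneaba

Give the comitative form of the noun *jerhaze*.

jerhazeaba

The alternation tracks the final sound of the stem — -op when the stem ends in a voiceless consonant (*oh*, *tikok*); -e when the stem ends in a voiced consonant (*iv*, *sutdog*); -aba when the stem ends in a vowel (*pujo*, *vozelu*, *unakne*).
Since the final sound of *jerhaze* is /e/ (a vowel), it takes -aba, giving *jerhazeaba*.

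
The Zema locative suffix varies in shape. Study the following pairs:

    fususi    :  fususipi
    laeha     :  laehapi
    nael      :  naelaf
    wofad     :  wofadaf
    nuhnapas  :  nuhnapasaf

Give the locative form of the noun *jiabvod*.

jiabvodaf

The suffix is conditioned by the final sound: -af when the stem ends in a consonant (*nael*, *wofad*, *nuhnapas*); -pi when the stem ends in a vowel (*fususi*, *laeha*).
*jiabvod*: final sound = /d/, a consonant → -af → *jiabvodaf*.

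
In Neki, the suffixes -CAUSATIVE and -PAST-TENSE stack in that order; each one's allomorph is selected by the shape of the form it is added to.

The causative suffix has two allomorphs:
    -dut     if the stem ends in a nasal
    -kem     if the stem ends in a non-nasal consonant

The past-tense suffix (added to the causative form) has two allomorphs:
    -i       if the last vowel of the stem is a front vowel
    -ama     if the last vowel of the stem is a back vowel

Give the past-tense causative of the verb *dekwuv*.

Since the final consonant of *dekwuv* is /v/ (non-nasal), it takes -kem, giving *dekwuvkem*.
The causative form *dekwuvkem*: last vowel = /e/, a front vowel → -i → *dekwuvkemi*.

dekwuvkemi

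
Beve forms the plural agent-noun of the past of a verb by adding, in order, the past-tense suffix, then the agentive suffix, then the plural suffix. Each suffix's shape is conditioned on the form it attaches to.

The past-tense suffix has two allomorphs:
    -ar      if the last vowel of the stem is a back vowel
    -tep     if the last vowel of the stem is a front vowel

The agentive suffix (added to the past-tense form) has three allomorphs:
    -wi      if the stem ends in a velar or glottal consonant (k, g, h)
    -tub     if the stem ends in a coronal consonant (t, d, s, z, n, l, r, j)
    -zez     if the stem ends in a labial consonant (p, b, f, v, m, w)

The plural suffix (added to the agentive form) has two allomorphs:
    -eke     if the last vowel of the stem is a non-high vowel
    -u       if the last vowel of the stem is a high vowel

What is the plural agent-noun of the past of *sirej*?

sirejtepzezeke

Since the last vowel of *sirej* is /e/ (a front vowel), it takes -tep, giving *sirejtep*.
The past-tense form *sirejtep* — final consonant /p/ (labial) → -zez → *sirejtepzez*.
The agentive form *sirejtepzez* — last vowel /e/ (a non-high vowel) → -eke → *sirejtepzezeke*.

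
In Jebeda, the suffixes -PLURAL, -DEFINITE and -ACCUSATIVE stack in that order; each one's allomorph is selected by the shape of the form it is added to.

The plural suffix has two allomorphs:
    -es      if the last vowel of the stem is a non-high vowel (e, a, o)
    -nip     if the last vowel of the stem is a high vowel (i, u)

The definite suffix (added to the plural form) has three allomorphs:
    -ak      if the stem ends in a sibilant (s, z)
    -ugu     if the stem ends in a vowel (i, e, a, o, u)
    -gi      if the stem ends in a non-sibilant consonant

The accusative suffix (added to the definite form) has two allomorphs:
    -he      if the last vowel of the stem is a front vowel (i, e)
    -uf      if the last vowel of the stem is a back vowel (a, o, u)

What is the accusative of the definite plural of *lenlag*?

*lenlag* — last vowel /a/ (a non-high vowel) → -es → *lenlages*.
The plural form *lenlages* — final sound /s/ (a sibilant) → -ak → *lenlagesak*.
The definite form *lenlagesak*: last vowel = /a/, a back vowel → -uf → *lenlagesakuf*.

lenlagesakuf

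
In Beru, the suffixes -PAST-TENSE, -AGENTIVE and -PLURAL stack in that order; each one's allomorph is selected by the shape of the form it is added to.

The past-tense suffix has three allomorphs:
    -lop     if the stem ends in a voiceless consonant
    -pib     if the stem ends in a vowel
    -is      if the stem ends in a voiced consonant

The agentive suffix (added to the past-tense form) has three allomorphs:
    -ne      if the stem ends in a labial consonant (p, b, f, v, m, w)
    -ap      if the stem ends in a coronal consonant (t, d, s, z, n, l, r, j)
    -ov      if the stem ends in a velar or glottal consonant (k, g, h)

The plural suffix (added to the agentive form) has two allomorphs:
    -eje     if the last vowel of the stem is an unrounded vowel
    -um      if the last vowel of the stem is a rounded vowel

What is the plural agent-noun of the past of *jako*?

*jako* — final sound /o/ (a vowel) → -pib → *jakopib*.
The past-tense form *jakopib* — final consonant /b/ (labial) → -ne → *jakopibne*.
Since the last vowel of the agentive form *jakopibne* is /e/ (an unrounded vowel), it takes -eje, giving *jakopibneeje*.

jakopibneeje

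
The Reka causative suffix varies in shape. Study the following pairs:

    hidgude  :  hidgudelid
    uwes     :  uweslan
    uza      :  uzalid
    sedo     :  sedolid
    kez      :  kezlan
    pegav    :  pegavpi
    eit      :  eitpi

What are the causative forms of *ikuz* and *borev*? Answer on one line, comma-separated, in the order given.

Looking at the final sound of each stem: -lan when the stem ends in a sibilant (*uwes*, *kez*); -pi when the stem ends in a non-sibilant consonant (*pegav*, *eit*); -lid when the stem ends in a vowel (*hidgude*, *uza*, *sedo*).
*ikuz* — final sound /z/ (a sibilant) → -lan → *ikuzlan*.
Since the final sound of *borev* is /v/ (a non-sibilant consonant), it takes -pi, giving *borevpi*.

ikuzlan, borevpi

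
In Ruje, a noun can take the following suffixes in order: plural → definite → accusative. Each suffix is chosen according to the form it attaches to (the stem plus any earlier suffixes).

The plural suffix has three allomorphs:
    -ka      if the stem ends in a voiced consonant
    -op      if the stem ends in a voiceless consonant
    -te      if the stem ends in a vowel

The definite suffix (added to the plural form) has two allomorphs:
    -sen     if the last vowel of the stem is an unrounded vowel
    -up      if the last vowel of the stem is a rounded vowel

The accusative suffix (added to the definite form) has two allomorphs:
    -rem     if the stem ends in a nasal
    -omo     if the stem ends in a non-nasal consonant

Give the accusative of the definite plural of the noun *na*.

natesenrem

*na*: final sound = /a/, a vowel → -te → *nate*.
The last vowel of the plural form *nate* is /e/, which is an unrounded vowel, so the definite suffix is -sen, giving *natesen*.
The final consonant of the definite form *natesen* is /n/, which is a nasal, so the accusative suffix is -rem, giving *natesenrem*.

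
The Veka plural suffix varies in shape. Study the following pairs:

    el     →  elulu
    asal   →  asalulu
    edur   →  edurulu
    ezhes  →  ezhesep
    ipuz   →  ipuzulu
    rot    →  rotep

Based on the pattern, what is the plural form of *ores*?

oresep

The pattern is voicing of the final consonant: -ep when the stem ends in a voiceless consonant (*ezhes*, *rot*); -ulu when the stem ends in a voiced consonant (*el*, *asal*, *edur*, *ipuz*).
*ores*: final consonant = /s/, voiceless → -ep → *oresep*.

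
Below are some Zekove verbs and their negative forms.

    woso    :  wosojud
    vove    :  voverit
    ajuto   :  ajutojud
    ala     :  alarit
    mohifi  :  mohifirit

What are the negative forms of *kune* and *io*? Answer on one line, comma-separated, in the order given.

kunerit, iojud

The pattern is rounding harmony: -jud when the last vowel of the stem is a rounded vowel (*woso*, *ajuto*); -rit when the last vowel of the stem is an unrounded vowel (*vove*, *ala*, *mohifi*).
The last vowel of *kune* is /e/, which is an unrounded vowel, so the suffix is -rit, giving *kunerit*.
*io* — last vowel /o/ (a rounded vowel) → -jud → *iojud*.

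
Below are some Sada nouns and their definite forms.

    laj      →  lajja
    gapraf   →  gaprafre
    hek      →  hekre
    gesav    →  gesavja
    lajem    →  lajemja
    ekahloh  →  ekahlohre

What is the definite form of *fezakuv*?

The alternation tracks the final consonant of the stem — -re when the stem ends in a voiceless consonant (*gapraf*, *hek*, *ekahloh*); -ja when the stem ends in a voiced consonant (*laj*, *gesav*, *lajem*).
*fezakuv*: final consonant = /v/, voiced → -ja → *fezakuvja*.

fezakuvja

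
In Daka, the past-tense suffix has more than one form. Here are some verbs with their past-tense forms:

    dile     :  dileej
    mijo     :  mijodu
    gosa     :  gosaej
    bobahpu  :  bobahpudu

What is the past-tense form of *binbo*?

The pattern is rounding harmony: -du when the last vowel of the stem is a rounded vowel (*mijo*, *bobahpu*); -ej when the last vowel of the stem is an unrounded vowel (*dile*, *gosa*).
The last vowel of *binbo* is /o/, which is a rounded vowel, so the suffix is -du, giving *binbodu*.

binbodu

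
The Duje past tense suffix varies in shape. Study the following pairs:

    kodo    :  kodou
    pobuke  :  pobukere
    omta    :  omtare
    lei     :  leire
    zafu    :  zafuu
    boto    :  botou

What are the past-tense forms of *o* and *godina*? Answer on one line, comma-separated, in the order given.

The suffix is conditioned by the last vowel: -u when the last vowel of the stem is a rounded vowel (*kodo*, *zafu*, *boto*); -re when the last vowel of the stem is an unrounded vowel (*pobuke*, *omta*, *lei*).
*o*: last vowel = /o/, a rounded vowel → -u → *ou*.
The last vowel of *godina* is /a/, which is an unrounded vowel, so the suffix is -re, giving *godinare*.

ou, godinare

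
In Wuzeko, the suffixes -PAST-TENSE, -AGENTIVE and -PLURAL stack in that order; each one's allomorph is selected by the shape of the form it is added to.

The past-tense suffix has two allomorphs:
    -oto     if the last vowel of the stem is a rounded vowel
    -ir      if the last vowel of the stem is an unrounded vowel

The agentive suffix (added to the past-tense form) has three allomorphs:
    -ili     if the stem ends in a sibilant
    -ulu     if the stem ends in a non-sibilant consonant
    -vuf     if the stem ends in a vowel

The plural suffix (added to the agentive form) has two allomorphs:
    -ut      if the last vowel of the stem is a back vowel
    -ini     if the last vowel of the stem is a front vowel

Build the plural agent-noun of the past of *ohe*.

oheiruluut

*ohe*: last vowel = /e/, an unrounded vowel → -ir → *oheir*.
The final sound of the past-tense form *oheir* is /r/, which is a non-sibilant consonant, so the agentive suffix is -ulu, giving *oheirulu*.
The agentive form *oheirulu*: last vowel = /u/, a back vowel → -ut → *oheiruluut*.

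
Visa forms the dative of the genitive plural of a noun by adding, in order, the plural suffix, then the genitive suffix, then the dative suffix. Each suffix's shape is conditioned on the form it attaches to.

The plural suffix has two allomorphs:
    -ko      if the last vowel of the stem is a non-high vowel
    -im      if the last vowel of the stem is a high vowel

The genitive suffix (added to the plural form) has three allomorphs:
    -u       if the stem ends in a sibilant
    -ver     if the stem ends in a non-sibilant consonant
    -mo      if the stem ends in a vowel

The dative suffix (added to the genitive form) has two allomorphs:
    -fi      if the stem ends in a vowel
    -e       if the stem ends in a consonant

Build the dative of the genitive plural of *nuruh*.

*nuruh* — last vowel /u/ (a high vowel) → -im → *nuruhim*.
Since the final sound of the plural form *nuruhim* is /m/ (a non-sibilant consonant), it takes -ver, giving *nuruhimver*.
The final sound of the genitive form *nuruhimver* is /r/, which is a consonant, so the dative suffix is -e, giving *nuruhimvere*.

nuruhimvere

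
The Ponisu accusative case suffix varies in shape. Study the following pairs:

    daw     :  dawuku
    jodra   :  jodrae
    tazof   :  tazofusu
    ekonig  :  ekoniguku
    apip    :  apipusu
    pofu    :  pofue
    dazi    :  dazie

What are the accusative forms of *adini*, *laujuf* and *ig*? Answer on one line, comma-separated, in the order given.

adinie, laujufusu, iguku

The pattern is voicing of the final sound: -usu when the stem ends in a voiceless consonant (*tazof*, *apip*); -uku when the stem ends in a voiced consonant (*daw*, *ekonig*); -e when the stem ends in a vowel (*jodra*, *pofu*, *dazi*).
The final sound of *adini* is /i/, which is a vowel, so the suffix is -e, giving *adinie*.
*laujuf*: final sound = /f/, a voiceless consonant → -usu → *laujufusu*.
The final sound of *ig* is /g/, which is a voiced consonant, so the suffix is -uku, giving *iguku*.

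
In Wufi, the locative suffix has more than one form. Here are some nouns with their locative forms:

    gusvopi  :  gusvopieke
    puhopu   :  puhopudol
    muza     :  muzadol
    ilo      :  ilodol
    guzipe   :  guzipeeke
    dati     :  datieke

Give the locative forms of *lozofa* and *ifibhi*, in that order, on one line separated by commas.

lozofadol, ifibhieke

The pattern is front/back vowel harmony: -eke when the last vowel of the stem is a front vowel (*gusvopi*, *guzipe*, *dati*); -dol when the last vowel of the stem is a back vowel (*puhopu*, *muza*, *ilo*).
*lozofa* — last vowel /a/ (a back vowel) → -dol → *lozofadol*.
Since the last vowel of *ifibhi* is /i/ (a front vowel), it takes -eke, giving *ifibhieke*.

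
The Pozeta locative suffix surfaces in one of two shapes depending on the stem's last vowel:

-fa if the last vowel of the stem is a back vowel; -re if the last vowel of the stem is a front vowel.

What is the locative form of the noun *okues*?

okuesre

The last vowel of *okues* is /e/, which is a front vowel, so the suffix is -re, giving *okuesre*.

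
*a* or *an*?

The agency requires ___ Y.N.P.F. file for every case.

The indefinite article is chosen by the initial *sound* of the following word, not its spelling.
The initialism *Y.N.P.F.* is read letter by letter; the first letter, Y, is pronounced /waɪ/, which begins with a consonant sound.
So the article is *a*: The agency requires a Y.N.P.F. file for every case.

a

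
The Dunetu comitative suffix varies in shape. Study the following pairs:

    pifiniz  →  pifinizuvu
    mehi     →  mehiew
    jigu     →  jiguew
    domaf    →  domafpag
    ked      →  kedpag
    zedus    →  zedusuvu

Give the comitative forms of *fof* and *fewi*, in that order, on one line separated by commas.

Looking at the final sound of each stem: -uvu when the stem ends in a sibilant (*pifiniz*, *zedus*); -pag when the stem ends in a non-sibilant consonant (*domaf*, *ked*); -ew when the stem ends in a vowel (*mehi*, *jigu*).
Since the final sound of *fof* is /f/ (a non-sibilant consonant), it takes -pag, giving *fofpag*.
*fewi*: final sound = /i/, a vowel → -ew → *fewiew*.

fofpag, fewiew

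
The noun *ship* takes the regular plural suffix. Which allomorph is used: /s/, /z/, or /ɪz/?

/s/

The stem *ship* ends in a voiceless non-sibilant consonant.
The plural suffix surfaces as /ɪz/ after sibilants, /s/ after other voiceless consonants, and /z/ after other voiced sounds.
So the plural -s on *ship* is pronounced /s/.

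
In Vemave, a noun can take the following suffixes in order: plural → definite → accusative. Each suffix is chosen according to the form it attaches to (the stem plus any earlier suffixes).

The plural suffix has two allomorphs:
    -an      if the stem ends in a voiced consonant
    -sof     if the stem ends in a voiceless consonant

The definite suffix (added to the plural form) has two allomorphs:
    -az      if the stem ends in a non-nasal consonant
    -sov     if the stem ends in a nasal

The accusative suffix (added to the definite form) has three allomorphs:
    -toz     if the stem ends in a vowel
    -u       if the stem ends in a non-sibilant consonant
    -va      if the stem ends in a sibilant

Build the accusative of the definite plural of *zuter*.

*zuter*: final consonant = /r/, voiced → -an → *zuteran*.
The final consonant of the plural form *zuteran* is /n/, which is a nasal, so the definite suffix is -sov, giving *zuteransov*.
Since the final sound of the definite form *zuteransov* is /v/ (a non-sibilant consonant), it takes -u, giving *zuteransovu*.

zuteransovu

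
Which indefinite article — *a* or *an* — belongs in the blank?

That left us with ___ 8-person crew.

an

The indefinite article is chosen by the initial *sound* of the following word, not its spelling.
The number *8* is spoken "eight", beginning with /eɪt/ — a vowel sound.
So the article is *an*: That left us with an 8-person crew.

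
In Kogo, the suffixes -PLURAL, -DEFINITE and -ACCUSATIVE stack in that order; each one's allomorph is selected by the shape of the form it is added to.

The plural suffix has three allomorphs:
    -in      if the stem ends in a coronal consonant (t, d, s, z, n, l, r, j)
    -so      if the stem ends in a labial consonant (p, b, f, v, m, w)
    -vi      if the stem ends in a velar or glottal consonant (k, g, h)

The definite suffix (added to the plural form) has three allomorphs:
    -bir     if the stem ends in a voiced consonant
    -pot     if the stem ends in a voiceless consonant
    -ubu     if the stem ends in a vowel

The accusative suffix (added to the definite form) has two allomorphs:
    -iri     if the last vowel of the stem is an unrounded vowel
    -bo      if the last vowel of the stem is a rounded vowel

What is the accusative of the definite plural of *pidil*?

The final consonant of *pidil* is /l/, which is coronal, so the plural suffix is -in, giving *pidilin*.
The final sound of the plural form *pidilin* is /n/, which is a voiced consonant, so the definite suffix is -bir, giving *pidilinbir*.
Since the last vowel of the definite form *pidilinbir* is /i/ (an unrounded vowel), it takes -iri, giving *pidilinbiriri*.

pidilinbiriri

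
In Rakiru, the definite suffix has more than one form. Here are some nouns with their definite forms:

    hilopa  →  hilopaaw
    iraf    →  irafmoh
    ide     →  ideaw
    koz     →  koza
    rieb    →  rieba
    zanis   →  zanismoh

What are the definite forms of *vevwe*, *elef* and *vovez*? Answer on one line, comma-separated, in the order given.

Looking at the final sound of each stem: -moh when the stem ends in a voiceless consonant (*iraf*, *zanis*); -a when the stem ends in a voiced consonant (*koz*, *rieb*); -aw when the stem ends in a vowel (*hilopa*, *ide*).
*vevwe*: final sound = /e/, a vowel → -aw → *vevweaw*.
*elef*: final sound = /f/, a voiceless consonant → -moh → *elefmoh*.
*vovez* — final sound /z/ (a voiced consonant) → -a → *voveza*.

vevweaw, elefmoh, voveza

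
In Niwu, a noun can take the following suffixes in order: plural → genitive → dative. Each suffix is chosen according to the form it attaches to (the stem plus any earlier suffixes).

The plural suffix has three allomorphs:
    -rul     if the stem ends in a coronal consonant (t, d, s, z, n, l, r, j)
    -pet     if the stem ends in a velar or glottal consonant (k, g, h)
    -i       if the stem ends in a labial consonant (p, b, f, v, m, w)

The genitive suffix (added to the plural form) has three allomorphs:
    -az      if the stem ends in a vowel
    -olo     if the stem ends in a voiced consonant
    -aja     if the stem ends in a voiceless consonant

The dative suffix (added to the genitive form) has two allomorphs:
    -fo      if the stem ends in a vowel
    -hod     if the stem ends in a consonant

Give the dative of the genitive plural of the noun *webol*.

webolrulolofo

*webol*: final consonant = /l/, coronal → -rul → *webolrul*.
The plural form *webolrul* — final sound /l/ (a voiced consonant) → -olo → *webolrulolo*.
Since the final sound of the genitive form *webolrulolo* is /o/ (a vowel), it takes -fo, giving *webolrulolofo*.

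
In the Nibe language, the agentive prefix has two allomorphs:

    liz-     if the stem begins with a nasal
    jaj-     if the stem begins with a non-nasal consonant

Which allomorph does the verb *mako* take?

*mako*: first consonant = /m/, a nasal → liz-.

liz-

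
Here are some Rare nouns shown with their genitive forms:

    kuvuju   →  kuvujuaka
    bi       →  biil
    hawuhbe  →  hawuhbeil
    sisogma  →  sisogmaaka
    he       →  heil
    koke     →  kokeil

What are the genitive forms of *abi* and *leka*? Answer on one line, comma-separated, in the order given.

abiil, lekaaka

The alternation tracks the last vowel of the stem — -il when the last vowel of the stem is a front vowel (*bi*, *hawuhbe*, *he*, *koke*); -aka when the last vowel of the stem is a back vowel (*kuvuju*, *sisogma*).
Since the last vowel of *abi* is /i/ (a front vowel), it takes -il, giving *abiil*.
The last vowel of *leka* is /a/, which is a back vowel, so the suffix is -aka, giving *lekaaka*.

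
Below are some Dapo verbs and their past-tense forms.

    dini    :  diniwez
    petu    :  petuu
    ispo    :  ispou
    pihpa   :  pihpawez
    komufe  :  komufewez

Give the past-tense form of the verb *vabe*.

vabewez

The suffix is conditioned by the last vowel: -u when the last vowel of the stem is a rounded vowel (*petu*, *ispo*); -wez when the last vowel of the stem is an unrounded vowel (*dini*, *pihpa*, *komufe*).
*vabe* — last vowel /e/ (an unrounded vowel) → -wez → *vabewez*.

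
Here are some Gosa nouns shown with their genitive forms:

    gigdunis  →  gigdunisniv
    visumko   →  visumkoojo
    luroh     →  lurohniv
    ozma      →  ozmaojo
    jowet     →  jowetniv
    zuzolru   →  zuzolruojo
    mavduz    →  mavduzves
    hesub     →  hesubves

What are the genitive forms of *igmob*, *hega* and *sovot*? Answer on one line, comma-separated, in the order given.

The suffix is conditioned by the final sound: -niv when the stem ends in a voiceless consonant (*gigdunis*, *luroh*, *jowet*); -ves when the stem ends in a voiced consonant (*mavduz*, *hesub*); -ojo when the stem ends in a vowel (*visumko*, *ozma*, *zuzolru*).
Since the final sound of *igmob* is /b/ (a voiced consonant), it takes -ves, giving *igmobves*.
Since the final sound of *hega* is /a/ (a vowel), it takes -ojo, giving *hegaojo*.
Since the final sound of *sovot* is /t/ (a voiceless consonant), it takes -niv, giving *sovotniv*.

igmobves, hegaojo, sovotniv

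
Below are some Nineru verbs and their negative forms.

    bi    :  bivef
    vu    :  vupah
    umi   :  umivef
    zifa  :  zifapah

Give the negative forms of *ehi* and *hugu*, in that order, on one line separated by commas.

ehivef, hugupah

The suffix is conditioned by the last vowel: -vef when the last vowel of the stem is a front vowel (*bi*, *umi*); -pah when the last vowel of the stem is a back vowel (*vu*, *zifa*).
The last vowel of *ehi* is /i/, which is a front vowel, so the suffix is -vef, giving *ehivef*.
*hugu* — last vowel /u/ (a back vowel) → -pah → *hugupah*.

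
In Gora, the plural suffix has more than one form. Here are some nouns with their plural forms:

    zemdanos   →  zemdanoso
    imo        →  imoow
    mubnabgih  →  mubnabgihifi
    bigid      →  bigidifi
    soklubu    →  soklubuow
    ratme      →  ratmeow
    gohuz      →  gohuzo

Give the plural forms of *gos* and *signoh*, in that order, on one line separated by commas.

The alternation tracks the final sound of the stem — -o when the stem ends in a sibilant (*zemdanos*, *gohuz*); -ifi when the stem ends in a non-sibilant consonant (*mubnabgih*, *bigid*); -ow when the stem ends in a vowel (*imo*, *soklubu*, *ratme*).
The final sound of *gos* is /s/, which is a sibilant, so the suffix is -o, giving *goso*.
Since the final sound of *signoh* is /h/ (a non-sibilant consonant), it takes -ifi, giving *signohifi*.

goso, signohifi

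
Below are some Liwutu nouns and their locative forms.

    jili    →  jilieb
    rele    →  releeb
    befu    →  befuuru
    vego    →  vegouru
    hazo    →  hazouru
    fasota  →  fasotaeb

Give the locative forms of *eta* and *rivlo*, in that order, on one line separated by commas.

etaeb, rivlouru

The pattern is rounding harmony: -uru when the last vowel of the stem is a rounded vowel (*befu*, *vego*, *hazo*); -eb when the last vowel of the stem is an unrounded vowel (*jili*, *rele*, *fasota*).
*eta* — last vowel /a/ (an unrounded vowel) → -eb → *etaeb*.
*rivlo* — last vowel /o/ (a rounded vowel) → -uru → *rivlouru*.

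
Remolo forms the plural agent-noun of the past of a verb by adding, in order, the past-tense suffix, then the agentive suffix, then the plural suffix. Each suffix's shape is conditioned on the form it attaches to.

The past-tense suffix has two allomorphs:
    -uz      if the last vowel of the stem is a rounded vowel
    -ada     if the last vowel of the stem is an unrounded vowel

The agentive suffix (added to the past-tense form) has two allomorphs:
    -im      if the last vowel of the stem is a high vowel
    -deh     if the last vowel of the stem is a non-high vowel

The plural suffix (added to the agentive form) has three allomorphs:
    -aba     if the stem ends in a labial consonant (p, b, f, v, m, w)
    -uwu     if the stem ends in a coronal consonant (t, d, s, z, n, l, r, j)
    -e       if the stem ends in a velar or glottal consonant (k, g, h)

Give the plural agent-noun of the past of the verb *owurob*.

*owurob* — last vowel /o/ (a rounded vowel) → -uz → *owurobuz*.
The last vowel of the past-tense form *owurobuz* is /u/, which is a high vowel, so the agentive suffix is -im, giving *owurobuzim*.
The agentive form *owurobuzim* — final consonant /m/ (labial) → -aba → *owurobuzimaba*.

owurobuzimaba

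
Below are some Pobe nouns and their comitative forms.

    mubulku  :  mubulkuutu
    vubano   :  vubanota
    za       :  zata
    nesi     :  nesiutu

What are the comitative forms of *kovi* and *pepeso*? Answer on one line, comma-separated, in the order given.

koviutu, pepesota

Looking at the last vowel of each stem: -utu when the last vowel of the stem is a high vowel (*mubulku*, *nesi*); -ta when the last vowel of the stem is a non-high vowel (*vubano*, *za*).
*kovi* — last vowel /i/ (a high vowel) → -utu → *koviutu*.
*pepeso*: last vowel = /o/, a non-high vowel → -ta → *pepesota*.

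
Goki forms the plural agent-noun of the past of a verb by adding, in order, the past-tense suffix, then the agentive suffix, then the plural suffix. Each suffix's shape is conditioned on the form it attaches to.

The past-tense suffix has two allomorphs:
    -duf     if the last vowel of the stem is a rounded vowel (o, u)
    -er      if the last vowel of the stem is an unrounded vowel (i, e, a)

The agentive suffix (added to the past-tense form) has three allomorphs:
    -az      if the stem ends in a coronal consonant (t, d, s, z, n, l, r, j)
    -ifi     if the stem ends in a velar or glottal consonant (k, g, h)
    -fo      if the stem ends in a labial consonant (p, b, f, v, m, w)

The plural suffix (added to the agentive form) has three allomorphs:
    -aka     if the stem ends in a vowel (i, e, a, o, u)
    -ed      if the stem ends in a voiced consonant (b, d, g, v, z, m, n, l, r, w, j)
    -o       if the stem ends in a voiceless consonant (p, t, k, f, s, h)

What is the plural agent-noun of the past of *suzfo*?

*suzfo* — last vowel /o/ (a rounded vowel) → -duf → *suzfoduf*.
The past-tense form *suzfoduf* — final consonant /f/ (labial) → -fo → *suzfoduffo*.
The agentive form *suzfoduffo* — final sound /o/ (a vowel) → -aka → *suzfoduffoaka*.

suzfoduffoaka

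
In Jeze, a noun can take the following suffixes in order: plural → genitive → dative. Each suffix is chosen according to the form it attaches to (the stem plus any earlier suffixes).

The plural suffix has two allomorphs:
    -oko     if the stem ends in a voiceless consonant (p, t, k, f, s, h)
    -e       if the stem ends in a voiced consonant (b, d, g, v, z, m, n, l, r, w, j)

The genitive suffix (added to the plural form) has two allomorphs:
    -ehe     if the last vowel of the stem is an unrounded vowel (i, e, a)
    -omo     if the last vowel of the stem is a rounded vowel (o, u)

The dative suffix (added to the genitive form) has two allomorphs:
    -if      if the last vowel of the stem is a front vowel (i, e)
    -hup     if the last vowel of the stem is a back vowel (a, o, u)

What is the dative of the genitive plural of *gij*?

gijeeheif

The final consonant of *gij* is /j/, which is voiced, so the plural suffix is -e, giving *gije*.
Since the last vowel of the plural form *gije* is /e/ (an unrounded vowel), it takes -ehe, giving *gijeehe*.
Since the last vowel of the genitive form *gijeehe* is /e/ (a front vowel), it takes -if, giving *gijeeheif*.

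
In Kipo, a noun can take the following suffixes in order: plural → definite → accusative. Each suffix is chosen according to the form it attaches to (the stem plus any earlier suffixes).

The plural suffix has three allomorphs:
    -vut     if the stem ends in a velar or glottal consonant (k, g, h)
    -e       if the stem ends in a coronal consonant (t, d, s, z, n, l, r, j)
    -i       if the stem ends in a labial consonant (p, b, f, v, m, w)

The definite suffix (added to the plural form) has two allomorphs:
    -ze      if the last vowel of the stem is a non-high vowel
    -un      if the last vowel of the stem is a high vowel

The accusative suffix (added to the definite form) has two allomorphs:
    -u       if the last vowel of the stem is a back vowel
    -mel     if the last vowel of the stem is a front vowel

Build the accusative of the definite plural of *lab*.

labiunu

Since the final consonant of *lab* is /b/ (labial), it takes -i, giving *labi*.
The last vowel of the plural form *labi* is /i/, which is a high vowel, so the definite suffix is -un, giving *labiun*.
The last vowel of the definite form *labiun* is /u/, which is a back vowel, so the accusative suffix is -u, giving *labiunu*.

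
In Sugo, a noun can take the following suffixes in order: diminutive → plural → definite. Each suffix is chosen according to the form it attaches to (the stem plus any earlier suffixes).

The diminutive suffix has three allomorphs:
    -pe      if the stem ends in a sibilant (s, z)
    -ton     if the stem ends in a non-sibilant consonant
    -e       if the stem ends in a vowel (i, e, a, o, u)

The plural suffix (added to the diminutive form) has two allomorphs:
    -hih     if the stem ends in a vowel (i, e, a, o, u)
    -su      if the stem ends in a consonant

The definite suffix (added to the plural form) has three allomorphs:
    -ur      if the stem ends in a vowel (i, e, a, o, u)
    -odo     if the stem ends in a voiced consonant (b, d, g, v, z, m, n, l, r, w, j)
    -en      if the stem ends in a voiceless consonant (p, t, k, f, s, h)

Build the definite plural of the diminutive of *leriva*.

The final sound of *leriva* is /a/, which is a vowel, so the diminutive suffix is -e, giving *lerivae*.
The diminutive form *lerivae* — final sound /e/ (a vowel) → -hih → *lerivaehih*.
The final sound of the plural form *lerivaehih* is /h/, which is a voiceless consonant, so the definite suffix is -en, giving *lerivaehihen*.

lerivaehihen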